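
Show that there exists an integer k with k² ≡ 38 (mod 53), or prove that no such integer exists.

k = 12 works: 12² = 144, and 144 − 38 = 106 = 2·53.

k = 12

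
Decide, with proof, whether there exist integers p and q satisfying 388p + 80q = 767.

Both 388 and 80 are divisible by gcd(388, 80) = 4, hence so is any combination 388p + 80q.
However 767 leaves remainder 3 on division by 4.
Hence no integers p, q satisfy the equation.

There are no such integers.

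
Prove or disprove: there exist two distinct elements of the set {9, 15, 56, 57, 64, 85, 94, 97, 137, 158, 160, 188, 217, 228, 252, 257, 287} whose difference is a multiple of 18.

Residues mod 18: 9↦9, 15↦15, 56↦2, 57↦3, 64↦10, 85↦13, 94↦4, 97↦7, 137↦11, 158↦14, 160↦16, 188↦8, 217↦1, 228↦12, 252↦0, 257↦5, 287↦17.
All 17 residues are distinct, so no two elements differ by a multiple of 18.

There is no such pair.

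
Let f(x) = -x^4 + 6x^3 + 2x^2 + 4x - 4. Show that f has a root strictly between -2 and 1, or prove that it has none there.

Yes, f has a root in the interval.

f(-2) = -68 and f(1) = 7, which have opposite signs.
Since f is a polynomial it is continuous on [-2, 1].
By the Intermediate Value Theorem f must vanish at some point of (-2, 1).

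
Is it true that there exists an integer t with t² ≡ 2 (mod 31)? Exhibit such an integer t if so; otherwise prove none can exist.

Take t = 8. Then 8² = 64 = 2·31 + 2, so 8² ≡ 2 (mod 31).

t = 8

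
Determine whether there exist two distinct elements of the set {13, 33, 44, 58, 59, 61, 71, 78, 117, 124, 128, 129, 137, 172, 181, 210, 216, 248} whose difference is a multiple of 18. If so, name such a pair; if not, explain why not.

No, no such pair exists.

Two integers differ by a multiple of 18 exactly when they have the same residue mod 18. The residues are 13↦13, 33↦15, 44↦8, 58↦4, 59↦5, 61↦7, 71↦17, 78↦6, 117↦9, 124↦16, 128↦2, 129↦3, 137↦11, 172↦10, 181↦1, 210↦12, 216↦0, 248↦14.
All 18 residues are distinct, so no two elements differ by a multiple of 18.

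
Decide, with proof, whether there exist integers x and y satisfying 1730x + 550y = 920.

x = 39, y = -121

gcd(1730, 550) = 10, and 10 divides 920, so integer solutions exist.
Dividing through by 10 reduces the equation to 173x + 55y = 92.
Run the Euclidean algorithm on 173 and 55: 173 = 3·55 + 8, 55 = 6·8 + 7, 8 = 1·7 + 1, 7 = 7·1 + 0.
Working back up the chain: 1 = 8 − 1·7 = 8 − (55 − 6·8) = −55 + 7·8 = −55 + 7·(173 − 3·55) = 7·173 − 22·55. So 173·7 + 55·(-22) = 1.
Multiplying through by 92: x = 7·92 = 644, y = (-22)·92 = -2024 is a solution.
Shifting by a multiple of (55, −173) keeps it a solution: x = 644 − 11·55 = 39, y = -2024 + 11·173 = -121.
Check: 1730·39 + 550·(-121) = 67470 − 66550 = 920. ✓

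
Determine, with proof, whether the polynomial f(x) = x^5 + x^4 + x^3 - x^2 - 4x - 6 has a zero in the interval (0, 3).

Such a root exists.

f(0) = -6 and f(3) = 324, which have opposite signs.
f is continuous everywhere (it is a polynomial), in particular on [0, 3].
By the Intermediate Value Theorem, f takes the value 0 somewhere in the open interval.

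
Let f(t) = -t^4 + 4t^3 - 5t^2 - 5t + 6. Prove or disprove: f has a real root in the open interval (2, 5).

No.

The endpoint values f(2) = -8 and f(5) = -269 are both negative. Claim: f(t) < 0 for every t in (2, 5).
Shift to the endpoint 2: with t = 2 + u (0 < u < 3), one computes f(2 + u) = -u^4 - 4u^3 - 5u^2 - 9u - 8.
The nonzero coefficients here are all negative, so for u > 0 every term is negative (or zero), and the constant term -8 is strictly negative.
So f is strictly negative on (2, 5); no root exists in the interval.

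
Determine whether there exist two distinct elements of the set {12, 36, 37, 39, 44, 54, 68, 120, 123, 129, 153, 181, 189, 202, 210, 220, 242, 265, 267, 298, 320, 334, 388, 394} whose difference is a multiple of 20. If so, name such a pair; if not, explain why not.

54 mod 20 = 14 and 334 mod 20 = 14, so 334 − 54 = 280 = 14·20.

Yes: 54 and 334.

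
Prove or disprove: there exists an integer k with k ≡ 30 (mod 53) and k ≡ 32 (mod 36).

gcd(53, 36) = 1, so the Chinese Remainder Theorem guarantees exactly one residue class mod 1908 satisfying both.
Any solution of the first congruence is k = 30 + 53t; substituting into the second, 53t ≡ 32 − 30 ≡ 2 (mod 36).
53 ≡ 17 (mod 36), so this reads 17t ≡ 2 (mod 36). Invert 17 mod 36 by the Euclidean algorithm: 36 = 2·17 + 2, 17 = 8·2 + 1, 2 = 2·1 + 0; back-substituting, 1 = 17 − 8·2 = 17 − 8·(36 − 2·17) = −8·36 + 17·17. Hence 17·17 ≡ 1, so 17⁻¹ ≡ 17 (mod 36).
Therefore t ≡ 17·2 = 34 (mod 36).
With t = 34: k = 30 + 53·34 = 1832.
Indeed 1832 ≡ 30 (mod 53) and 1832 ≡ 32 (mod 36).

k = 1832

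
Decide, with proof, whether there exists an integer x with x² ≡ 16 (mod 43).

x = 39 works: 39² = 1521, and 1521 − 16 = 1505 = 35·43.

x = 39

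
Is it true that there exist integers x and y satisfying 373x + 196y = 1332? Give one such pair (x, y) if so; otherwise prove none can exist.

373 and 196 are coprime, so 373x + 196y ranges over all of ℤ.
Run the Euclidean algorithm on 373 and 196: 373 = 1·196 + 177, 196 = 1·177 + 19, 177 = 9·19 + 6, 19 = 3·6 + 1, 6 = 6·1 + 0.
Working back up the chain: 1 = 19 − 3·6 = 19 − 3·(177 − 9·19) = −3·177 + 28·19 = −3·177 + 28·(196 − 1·177) = 28·196 − 31·177 = 28·196 − 31·(373 − 1·196) = −31·373 + 59·196. So 373·(-31) + 196·59 = 1.
Scaling by 1332 gives the particular solution (x, y) = (-41292, 78588).
Adding 211·196 to x and subtracting 211·373 from y gives the tidier solution (64, -115).
Check: 373·64 + 196·(-115) = 23872 − 22540 = 1332. ✓

x = 64, y = -115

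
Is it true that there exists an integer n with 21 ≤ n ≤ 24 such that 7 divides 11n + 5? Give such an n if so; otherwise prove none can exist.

No, no such integer n in that range exists.

At n = 21, 11·21 + 5 = 236 ≡ 5 (mod 7), and each step in n adds 11 ≡ 4 (mod 7), giving residues 5, 2, 6, 3 for n = 21, 22, 23, 24.
The residue 0 does not occur, so no n in [21, 24] makes 11n + 5 a multiple of 7.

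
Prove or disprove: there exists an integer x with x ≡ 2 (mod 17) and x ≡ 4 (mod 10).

Since 17 and 10 share no common factor, CRT says the pair of congruences has a solution (unique mod 170).
Any solution of the first congruence is x = 2 + 17t; substituting into the second, 17t ≡ 4 − 2 ≡ 2 (mod 10).
17 ≡ 7 (mod 10), so this reads 7t ≡ 2 (mod 10). Note 7·3 = 21 ≡ 1 (mod 10) (as 21 − 1 = 2·10), so 7⁻¹ ≡ 3.
Therefore t ≡ 3·2 = 6 (mod 10).
With t = 6: x = 2 + 17·6 = 104.
Check: 104 mod 17 = 2, 104 mod 10 = 4. ✓

x = 104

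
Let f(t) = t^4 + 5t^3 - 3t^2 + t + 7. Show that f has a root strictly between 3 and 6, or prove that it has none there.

f(3) = 199 and f(6) = 2281, both positive, so a sign-change argument is unavailable; we show f keeps this sign on the whole interval.
Shift to the endpoint 3: with t = 3 + u (0 < u < 3), one computes f(3 + u) = u^4 + 17u^3 + 96u^2 + 226u + 199.
The nonzero coefficients here are all positive, so for u > 0 every term is positive (or zero), and the constant term 199 is strictly positive.
Therefore f(t) > 0 throughout (3, 6), and f has no zero there.

f has no root in that interval.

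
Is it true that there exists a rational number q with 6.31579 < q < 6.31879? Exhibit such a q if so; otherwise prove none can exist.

q = 139/22

Scale by 22: the interval becomes (138.94738, 139.01338), which contains the integer 139.
Hence 139/22 is a rational number with 6.31579 < 139/22 < 6.31879.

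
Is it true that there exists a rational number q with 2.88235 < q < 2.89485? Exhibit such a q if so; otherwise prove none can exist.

q = 26/9

Look for a denominator N such that an integer falls strictly between N·2.88235 and N·2.89485. N = 9 works: 9·2.88235 = 25.94115 < 26 < 26.05365 = 9·2.89485.
So q = 26/9 works: it is a ratio of integers, and dividing 9·2.88235 < 26 < 9·2.89485 through by 9 gives 2.88235 < 26/9 < 2.89485.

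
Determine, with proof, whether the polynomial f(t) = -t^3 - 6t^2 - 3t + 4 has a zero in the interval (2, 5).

No such root exists.

f(2) = -34 and f(5) = -286, both negative, so a sign-change argument is unavailable; we show f keeps this sign on the whole interval.
Shift to the endpoint 2: with t = 2 + u (0 < u < 3), one computes f(2 + u) = -u^3 - 12u^2 - 39u - 34.
All 4 nonzero coefficients of this polynomial in u are negative; hence for u > 0 the value is a sum of negative terms (the constant -34 among them).
So f is strictly negative on (2, 5); no root exists in the interval.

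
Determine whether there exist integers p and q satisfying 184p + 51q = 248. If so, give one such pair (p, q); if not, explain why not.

p = 8, q = -24

Since gcd(184, 51) = 1, every integer is an integer combination of 184 and 51.
Run the Euclidean algorithm on 184 and 51: 184 = 3·51 + 31, 51 = 1·31 + 20, 31 = 1·20 + 11, 20 = 1·11 + 9, 11 = 1·9 + 2, 9 = 4·2 + 1, 2 = 2·1 + 0.
Unwinding: 1 = 9 − 4·2 = 9 − 4·(11 − 1·9) = −4·11 + 5·9 = −4·11 + 5·(20 − 1·11) = 5·20 − 9·11 = 5·20 − 9·(31 − 1·20) = −9·31 + 14·20 = −9·31 + 14·(51 − 1·31) = 14·51 − 23·31 = 14·51 − 23·(184 − 3·51) = −23·184 + 83·51, i.e. 184·(-23) + 51·83 = 1.
Times 248: 184·(-5704) + 51·20584 = 248, so (-5704, 20584) solves it.
The general solution is p = -5704 + 51k, q = 20584 − 184k; taking k = 112 gives the smaller pair p = 8, q = -24.
Indeed 184·8 + 51·(-24) = 1472 − 1224 = 248.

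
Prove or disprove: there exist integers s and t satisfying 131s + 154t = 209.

s = 11, t = -8

131 and 154 are coprime, so 131s + 154t ranges over all of ℤ.
Dividing repeatedly: 154 = 1·131 + 23, 131 = 5·23 + 16, 23 = 1·16 + 7, 16 = 2·7 + 2, 7 = 3·2 + 1, 2 = 2·1 + 0.
Back-substituting, 1 = 7 − 3·2 = 7 − 3·(16 − 2·7) = −3·16 + 7·7 = −3·16 + 7·(23 − 1·16) = 7·23 − 10·16 = 7·23 − 10·(131 − 5·23) = −10·131 + 57·23 = −10·131 + 57·(154 − 1·131) = 57·154 − 67·131; that is, 131·(-67) + 154·57 = 1.
Times 209: 131·(-14003) + 154·11913 = 209, so (-14003, 11913) solves it.
Adding 91·154 to s and subtracting 91·131 from t gives the tidier solution (11, -8).
Indeed 131·11 + 154·(-8) = 1441 − 1232 = 209.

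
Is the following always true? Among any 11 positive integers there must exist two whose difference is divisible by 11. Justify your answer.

Take the 11 consecutive integers 6, 7, …, 16: their residues mod 11 are all distinct because 11 ≤ 11.
Any two of them differ by at most 10 < 11 and by at least 1, so no difference is a multiple of 11.

No, the set {6, 7, 8, 9, 10, 11, 12, 13, 14, 15, 16} is a counterexample.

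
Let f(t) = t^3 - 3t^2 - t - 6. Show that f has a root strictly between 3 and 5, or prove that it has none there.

f(3) = -9 and f(5) = 39, which have opposite signs.
As a polynomial, f is continuous on every closed interval.
By the Intermediate Value Theorem f must vanish at some point of (3, 5).

Yes, f has a root in the interval.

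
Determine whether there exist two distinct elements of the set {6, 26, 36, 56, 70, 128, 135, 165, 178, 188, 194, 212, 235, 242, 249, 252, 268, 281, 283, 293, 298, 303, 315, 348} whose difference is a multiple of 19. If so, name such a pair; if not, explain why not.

6 mod 19 = 6 and 348 mod 19 = 6, so 348 − 6 = 342 = 18·19.

6 and 348 are such a pair.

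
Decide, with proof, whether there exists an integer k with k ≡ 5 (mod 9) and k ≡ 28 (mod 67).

k = 95

The moduli 9 and 67 are coprime, so by the Chinese Remainder Theorem a unique solution modulo 603 exists.
Any solution of the first congruence is k = 5 + 9t; substituting into the second, 9t ≡ 28 − 5 ≡ 23 (mod 67).
Since 9·15 = 135 = 2·67 + 1, the inverse of 9 mod 67 is 15.
Multiplying by 15: t ≡ 15·23 = 345 ≡ 10 (mod 67).
Taking t = 10 gives k = 5 + 9·10 = 95.
Check: 95 mod 9 = 5, 95 mod 67 = 28. ✓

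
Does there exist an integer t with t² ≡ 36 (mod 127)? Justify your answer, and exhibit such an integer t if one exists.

t = 6

Take t = 6. Then 6² = 36, and since 0 ≤ 36 < 127 this is already reduced: 6² ≡ 36 (mod 127).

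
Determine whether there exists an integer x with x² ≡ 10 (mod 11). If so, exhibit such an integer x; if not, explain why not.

There is no such integer.

Squares mod 11 repeat after x = 5 (as (−x)² = x²); for x = 0..5 they are 0, 1, 4, 9, 5, 3.
So the quadratic residues mod 11 are {0, 1, 3, 4, 5, 9}, and 10 is not among them.
Therefore x² ≡ 10 (mod 11) has no solution.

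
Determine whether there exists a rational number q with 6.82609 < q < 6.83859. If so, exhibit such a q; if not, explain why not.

Multiplying by 6: 6·6.82609 = 40.95654 and 6·6.83859 = 41.03154, so the integer 41 lies strictly between them.
So q = 41/6 works: it is a ratio of integers, and dividing 6·6.82609 < 41 < 6·6.83859 through by 6 gives 6.82609 < 41/6 < 6.83859.

q = 41/6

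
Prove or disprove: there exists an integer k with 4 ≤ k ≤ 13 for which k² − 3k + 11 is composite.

k = 11

At k = 11: 11² − 3·11 + 11 = 99 = 3·33, which is composite.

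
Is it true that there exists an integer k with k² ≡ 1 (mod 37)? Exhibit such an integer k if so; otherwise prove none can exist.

k = 36

Take k = 36. Then 36² = 1296 = 35·37 + 1, so 36² ≡ 1 (mod 37).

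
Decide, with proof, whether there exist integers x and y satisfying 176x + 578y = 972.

Every value of 176x + 578y is a multiple of gcd(176, 578) = 2; since 2 ∣ 972, solutions exist.
Dividing through by 2 reduces the equation to 88x + 289y = 486.
Euclidean algorithm: 289 = 3·88 + 25, 88 = 3·25 + 13, 25 = 1·13 + 12, 13 = 1·12 + 1, 12 = 12·1 + 0.
Unwinding: 1 = 13 − 1·12 = 13 − (25 − 1·13) = −25 + 2·13 = −25 + 2·(88 − 3·25) = 2·88 − 7·25 = 2·88 − 7·(289 − 3·88) = −7·289 + 23·88, i.e. 88·23 + 289·(-7) = 1.
Scaling by 486 gives the particular solution (x, y) = (11178, -3402).
Subtracting 38·289 from x and adding 38·88 to y gives the tidier solution (196, -58).
Indeed 176·196 + 578·(-58) = 34496 − 33524 = 972.

x = 196, y = -58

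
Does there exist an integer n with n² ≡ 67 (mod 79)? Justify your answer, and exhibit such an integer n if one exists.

n = 64

n = 64 works: 64² = 4096, and 4096 − 67 = 4029 = 51·79.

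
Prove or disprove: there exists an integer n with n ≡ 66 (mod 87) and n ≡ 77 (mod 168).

Reduce both congruences modulo 3, which divides 87 and 168: they say n ≡ 66 (mod 3) and n ≡ 77 (mod 3).
These are incompatible: 66 − 77 = -11 is not divisible by 3.
Hence the system has no solution.

No, no such integer exists.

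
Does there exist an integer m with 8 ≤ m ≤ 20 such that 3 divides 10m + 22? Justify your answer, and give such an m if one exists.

m = 8

At m = 8 we get 10·8 + 22 = 102, and 102 = 3·34.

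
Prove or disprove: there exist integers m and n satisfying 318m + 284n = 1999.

There are no such integers.

gcd(318, 284) = 2, so every integer of the form 318m + 284n is a multiple of 2.
But 1999 = 2·999 + 1, so 2 ∤ 1999.
So the equation is unsolvable over ℤ.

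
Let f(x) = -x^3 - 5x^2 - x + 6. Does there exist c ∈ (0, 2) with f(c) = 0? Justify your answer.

Yes, f has a root in the interval.

f(0) = 6 and f(2) = -24, which have opposite signs.
Since f is a polynomial it is continuous on [0, 2].
By the Intermediate Value Theorem f must vanish at some point of (0, 2).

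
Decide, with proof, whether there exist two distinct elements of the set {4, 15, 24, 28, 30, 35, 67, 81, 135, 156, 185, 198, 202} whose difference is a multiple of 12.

Yes: 4 and 28.

Reduce each element mod 12: 4↦4, 15↦3, 24↦0, 28↦4, 30↦6, 35↦11, 67↦7, 81↦9, 135↦3, 156↦0, 185↦5, 198↦6, 202↦10. The residue 4 repeats (at 4 and 28), and 28 − 4 = 24 = 2·12.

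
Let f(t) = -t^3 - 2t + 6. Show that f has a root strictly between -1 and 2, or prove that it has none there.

f(-1) = 9 and f(2) = -6, which have opposite signs.
f is continuous everywhere (it is a polynomial), in particular on [-1, 2].
By the Intermediate Value Theorem f must vanish at some point of (-1, 2).

Yes, f has a root in the interval.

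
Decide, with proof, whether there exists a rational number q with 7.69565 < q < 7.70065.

q = 77/10

Scale by 10: the interval becomes (76.95650, 77.00650), which contains the integer 77.
Dividing back, 7.69565 < 77/10 < 7.70065, and 77/10 is rational.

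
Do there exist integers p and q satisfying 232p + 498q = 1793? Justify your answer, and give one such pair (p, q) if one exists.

Both 232 and 498 are divisible by gcd(232, 498) = 2, hence so is any combination 232p + 498q.
But 1793 is not a multiple of 2 (it leaves remainder 1).
So the equation is unsolvable over ℤ.

There are no such integers.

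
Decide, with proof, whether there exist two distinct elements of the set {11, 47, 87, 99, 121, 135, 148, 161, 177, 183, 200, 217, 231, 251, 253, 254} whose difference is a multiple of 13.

47 and 99 are such a pair.

Reduce each element mod 13: 11↦11, 47↦8, 87↦9, 99↦8, 121↦4, 135↦5, 148↦5, 161↦5, 177↦8, 183↦1, 200↦5, 217↦9, 231↦10, 251↦4, 253↦6, 254↦7. The residue 8 repeats (at 47 and 99), and 99 − 47 = 52 = 4·13.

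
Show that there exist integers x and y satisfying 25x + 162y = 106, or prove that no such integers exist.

Since gcd(25, 162) = 1, every integer is an integer combination of 25 and 162.
Euclidean algorithm: 162 = 6·25 + 12, 25 = 2·12 + 1, 12 = 12·1 + 0.
Unwinding: 1 = 25 − 2·12 = 25 − 2·(162 − 6·25) = −2·162 + 13·25, i.e. 25·13 + 162·(-2) = 1.
Multiplying through by 106: x = 13·106 = 1378, y = (-2)·106 = -212 is a solution.
The general solution is x = 1378 + 162k, y = -212 − 25k; taking k = -8 gives the smaller pair x = 82, y = -12.
Indeed 25·82 + 162·(-12) = 2050 − 1944 = 106.

x = 82, y = -12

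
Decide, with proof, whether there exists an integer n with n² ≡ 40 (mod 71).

n = 18

n = 18 works: 18² = 324, and 324 − 40 = 284 = 4·71.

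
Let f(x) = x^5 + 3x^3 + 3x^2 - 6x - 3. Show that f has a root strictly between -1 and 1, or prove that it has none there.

f(-1) = 2 and f(1) = -2, which have opposite signs.
Since f is a polynomial it is continuous on [-1, 1].
By the Intermediate Value Theorem f must vanish at some point of (-1, 1).

Yes, f has a root in the interval.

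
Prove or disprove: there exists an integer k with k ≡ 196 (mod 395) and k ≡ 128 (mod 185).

No, no such integer exists.

Both moduli are multiples of 5 = gcd(395, 185), so any solution would satisfy k ≡ 196 and k ≡ 128 modulo 5 simultaneously.
These are incompatible: 196 − 128 = 68 is not divisible by 5.
So no integer satisfies both congruences.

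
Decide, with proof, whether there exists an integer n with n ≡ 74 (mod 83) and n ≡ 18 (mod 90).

gcd(83, 90) = 1, so the Chinese Remainder Theorem guarantees exactly one residue class mod 7470 satisfying both.
Write n = 74 + 83t and require 74 + 83t ≡ 18 (mod 90), i.e. 83t ≡ 34 (mod 90).
Note 83·77 = 6391 ≡ 1 (mod 90) (as 6391 − 1 = 71·90), so 83⁻¹ ≡ 77.
Multiplying by 77: t ≡ 77·34 = 2618 ≡ 8 (mod 90).
Taking t = 8 gives n = 74 + 83·8 = 738.
Check: 738 mod 83 = 74, 738 mod 90 = 18. ✓

n = 738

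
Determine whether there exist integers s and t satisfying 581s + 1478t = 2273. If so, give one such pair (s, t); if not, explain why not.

Since gcd(581, 1478) = 1, every integer is an integer combination of 581 and 1478.
Dividing repeatedly: 1478 = 2·581 + 316, 581 = 1·316 + 265, 316 = 1·265 + 51, 265 = 5·51 + 10, 51 = 5·10 + 1, 10 = 10·1 + 0.
Back-substituting, 1 = 51 − 5·10 = 51 − 5·(265 − 5·51) = −5·265 + 26·51 = −5·265 + 26·(316 − 1·265) = 26·316 − 31·265 = 26·316 − 31·(581 − 1·316) = −31·581 + 57·316 = −31·581 + 57·(1478 − 2·581) = 57·1478 − 145·581; that is, 581·(-145) + 1478·57 = 1.
Times 2273: 581·(-329585) + 1478·129561 = 2273, so (-329585, 129561) solves it.
Shifting by a multiple of (1478, −581) keeps it a solution: s = -329585 + 223·1478 = 9, t = 129561 − 223·581 = -2.
Check: 581·9 + 1478·(-2) = 5229 − 2956 = 2273. ✓

s = 9, t = -2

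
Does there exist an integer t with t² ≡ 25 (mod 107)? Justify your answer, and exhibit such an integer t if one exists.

t = 5

Take t = 5. Then 5² = 25, and since 0 ≤ 25 < 107 this is already reduced: 5² ≡ 25 (mod 107).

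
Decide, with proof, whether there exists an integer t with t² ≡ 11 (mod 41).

No such integer exists.

Apply Euler's criterion with the prime 41: 11 is a quadratic residue iff 11^20 ≡ 1 (mod 41), and a non-residue iff it is ≡ −1.
Repeated squaring mod 41: 11^2 = 121 ≡ 39; 11^4 ≡ 39² = 1521 ≡ 4; 11^8 ≡ 4² = 16 ≡ 16; 11^16 ≡ 16² = 256 ≡ 10.
Since 20 = 16 + 4, 11^20 ≡ 10 · 4; multiplying out mod 41: 10·4 = 40 ≡ 40. Thus 11^20 ≡ 40 ≡ −1 (mod 41).
The value −1 means 11 is a non-residue modulo 41, so t² ≡ 11 (mod 41) is impossible.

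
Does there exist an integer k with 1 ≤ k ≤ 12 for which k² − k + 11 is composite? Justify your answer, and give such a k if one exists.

At k = 12: 12² − 12 + 11 = 143 = 11·13, which is composite.

k = 12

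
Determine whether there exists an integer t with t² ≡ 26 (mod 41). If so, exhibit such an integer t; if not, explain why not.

There is no such integer.

41 is prime, so by Euler's criterion 26 is a square mod 41 iff 26^((41−1)/2) = 26^20 ≡ 1 (mod 41).
Squaring successively (mod 41): 26^2 = 676 ≡ 20; 26^4 ≡ 20² = 400 ≡ 31; 26^8 ≡ 31² = 961 ≡ 18; 26^16 ≡ 18² = 324 ≡ 37.
Since 20 = 16 + 4, 26^20 ≡ 37 · 31; multiplying out mod 41: 37·31 = 1147 ≡ 40. Thus 26^20 ≡ 40 ≡ −1 (mod 41).
By Euler's criterion 26 is a quadratic non-residue mod 41: no t satisfies t² ≡ 26 (mod 41).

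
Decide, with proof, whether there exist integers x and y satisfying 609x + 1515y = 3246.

Every value of 609x + 1515y is a multiple of gcd(609, 1515) = 3; since 3 ∣ 3246, solutions exist.
Dividing through by 3 reduces the equation to 203x + 505y = 1082.
Euclidean algorithm: 505 = 2·203 + 99, 203 = 2·99 + 5, 99 = 19·5 + 4, 5 = 1·4 + 1, 4 = 4·1 + 0.
Back-substituting, 1 = 5 − 1·4 = 5 − (99 − 19·5) = −99 + 20·5 = −99 + 20·(203 − 2·99) = 20·203 − 41·99 = 20·203 − 41·(505 − 2·203) = −41·505 + 102·203; that is, 203·102 + 505·(-41) = 1.
Scaling by 1082 gives the particular solution (x, y) = (110364, -44362).
The general solution is x = 110364 + 505k, y = -44362 − 203k; taking k = -218 gives the smaller pair x = 274, y = -108.
Check: 609·274 + 1515·(-108) = 166866 − 163620 = 3246. ✓

x = 274, y = -108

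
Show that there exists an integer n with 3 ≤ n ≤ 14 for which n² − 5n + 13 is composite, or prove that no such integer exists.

At n = 4: 4² − 5·4 + 13 = 9 = 3·3, which is composite.

n = 4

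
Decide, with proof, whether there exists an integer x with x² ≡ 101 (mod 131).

x = 106

Take x = 106. Then 106² = 11236 = 85·131 + 101, so 106² ≡ 101 (mod 131).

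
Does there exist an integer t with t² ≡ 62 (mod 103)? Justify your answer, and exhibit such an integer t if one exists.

Apply Euler's criterion with the prime 103: 62 is a quadratic residue iff 62^51 ≡ 1 (mod 103), and a non-residue iff it is ≡ −1.
Squaring successively (mod 103): 62^2 = 3844 ≡ 33; 62^4 ≡ 33² = 1089 ≡ 59; 62^8 ≡ 59² = 3481 ≡ 82; 62^16 ≡ 82² = 6724 ≡ 29; 62^32 ≡ 29² = 841 ≡ 17.
Since 51 = 32 + 16 + 2 + 1, 62^51 ≡ 17 · 29 · 33 · 62; multiplying out mod 103: 17·29 = 493 ≡ 81, then 81·33 = 2673 ≡ 98, then 98·62 = 6076 ≡ 102. Thus 62^51 ≡ 102 ≡ −1 (mod 103).
By Euler's criterion 62 is a quadratic non-residue mod 103: no t satisfies t² ≡ 62 (mod 103).

No, no such integer exists.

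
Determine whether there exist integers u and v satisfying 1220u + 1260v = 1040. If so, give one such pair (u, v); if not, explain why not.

Every value of 1220u + 1260v is a multiple of gcd(1220, 1260) = 20; since 20 ∣ 1040, solutions exist.
Dividing through by 20 reduces the equation to 61u + 63v = 52.
Dividing repeatedly: 63 = 1·61 + 2, 61 = 30·2 + 1, 2 = 2·1 + 0.
Back-substituting, 1 = 61 − 30·2 = 61 − 30·(63 − 1·61) = −30·63 + 31·61; that is, 61·31 + 63·(-30) = 1.
Multiplying through by 52: u = 31·52 = 1612, v = (-30)·52 = -1560 is a solution.
Shifting by a multiple of (63, −61) keeps it a solution: u = 1612 − 25·63 = 37, v = -1560 + 25·61 = -35.
Indeed 1220·37 + 1260·(-35) = 45140 − 44100 = 1040.

u = 37, v = -35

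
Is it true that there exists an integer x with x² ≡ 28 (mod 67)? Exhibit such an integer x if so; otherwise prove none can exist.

No, no such integer exists.

67 is prime, so by Euler's criterion 28 is a square mod 67 iff 28^((67−1)/2) = 28^33 ≡ 1 (mod 67).
Squaring successively (mod 67): 28^2 = 784 ≡ 47; 28^4 ≡ 47² = 2209 ≡ 65; 28^8 ≡ 65² = 4225 ≡ 4; 28^16 ≡ 4² = 16 ≡ 16; 28^32 ≡ 16² = 256 ≡ 55.
Since 33 = 32 + 1, 28^33 ≡ 55 · 28; multiplying out mod 67: 55·28 = 1540 ≡ 66. Thus 28^33 ≡ 66 ≡ −1 (mod 67).
The value −1 means 28 is a non-residue modulo 67, so x² ≡ 28 (mod 67) is impossible.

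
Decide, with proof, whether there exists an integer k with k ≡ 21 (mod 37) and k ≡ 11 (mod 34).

k = 317

gcd(37, 34) = 1, so the Chinese Remainder Theorem guarantees exactly one residue class mod 1258 satisfying both.
Any solution of the first congruence is k = 21 + 37t; substituting into the second, 37t ≡ 11 − 21 ≡ 24 (mod 34).
37 ≡ 3 (mod 34), so this reads 3t ≡ 24 (mod 34). Invert 3 mod 34 by the Euclidean algorithm: 34 = 11·3 + 1, 3 = 3·1 + 0; back-substituting, 1 = 34 − 11·3. Hence 3·(-11) ≡ 1, so 3⁻¹ ≡ -11 ≡ 23 (mod 34).
Multiplying by 23: t ≡ 23·24 = 552 ≡ 8 (mod 34).
With t = 8: k = 21 + 37·8 = 317.
Indeed 317 ≡ 21 (mod 37) and 317 ≡ 11 (mod 34).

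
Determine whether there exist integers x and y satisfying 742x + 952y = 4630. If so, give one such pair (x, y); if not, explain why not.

Any value of 742x + 952y is a multiple of gcd(742, 952) = 14.
But 4630 = 14·330 + 10, so 14 ∤ 4630.
So the equation is unsolvable over ℤ.

No such integers exist.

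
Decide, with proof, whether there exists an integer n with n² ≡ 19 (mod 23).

Apply Euler's criterion with the prime 23: 19 is a quadratic residue iff 19^11 ≡ 1 (mod 23), and a non-residue iff it is ≡ −1.
Repeated squaring mod 23: 19^2 = 361 ≡ 16; 19^4 ≡ 16² = 256 ≡ 3; 19^8 ≡ 3² = 9 ≡ 9.
Since 11 = 8 + 2 + 1, 19^11 ≡ 9 · 16 · 19; multiplying out mod 23: 9·16 = 144 ≡ 6, then 6·19 = 114 ≡ 22. Thus 19^11 ≡ 22 ≡ −1 (mod 23).
The value −1 means 19 is a non-residue modulo 23, so n² ≡ 19 (mod 23) is impossible.

There is no such integer.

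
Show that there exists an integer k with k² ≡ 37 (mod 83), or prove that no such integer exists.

k = 55

k = 55 works: 55² = 3025, and 3025 − 37 = 2988 = 36·83.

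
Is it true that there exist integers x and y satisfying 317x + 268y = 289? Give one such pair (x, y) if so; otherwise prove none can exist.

x = 77, y = -90

317 and 268 are coprime, so 317x + 268y ranges over all of ℤ.
Run the Euclidean algorithm on 317 and 268: 317 = 1·268 + 49, 268 = 5·49 + 23, 49 = 2·23 + 3, 23 = 7·3 + 2, 3 = 1·2 + 1, 2 = 2·1 + 0.
Back-substituting, 1 = 3 − 1·2 = 3 − (23 − 7·3) = −23 + 8·3 = −23 + 8·(49 − 2·23) = 8·49 − 17·23 = 8·49 − 17·(268 − 5·49) = −17·268 + 93·49 = −17·268 + 93·(317 − 1·268) = 93·317 − 110·268; that is, 317·93 + 268·(-110) = 1.
Times 289: 317·26877 + 268·(-31790) = 289, so (26877, -31790) solves it.
Subtracting 100·268 from x and adding 100·317 to y gives the tidier solution (77, -90).
Check: 317·77 + 268·(-90) = 24409 − 24120 = 289. ✓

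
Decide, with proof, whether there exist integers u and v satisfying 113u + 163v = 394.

Since gcd(113, 163) = 1, every integer is an integer combination of 113 and 163.
Euclidean algorithm: 163 = 1·113 + 50, 113 = 2·50 + 13, 50 = 3·13 + 11, 13 = 1·11 + 2, 11 = 5·2 + 1, 2 = 2·1 + 0.
Working back up the chain: 1 = 11 − 5·2 = 11 − 5·(13 − 1·11) = −5·13 + 6·11 = −5·13 + 6·(50 − 3·13) = 6·50 − 23·13 = 6·50 − 23·(113 − 2·50) = −23·113 + 52·50 = −23·113 + 52·(163 − 1·113) = 52·163 − 75·113. So 113·(-75) + 163·52 = 1.
Multiplying through by 394: u = (-75)·394 = -29550, v = 52·394 = 20488 is a solution.
The general solution is u = -29550 + 163k, v = 20488 − 113k; taking k = 182 gives the smaller pair u = 116, v = -78.
Check: 113·116 + 163·(-78) = 13108 − 12714 = 394. ✓

u = 116, v = -78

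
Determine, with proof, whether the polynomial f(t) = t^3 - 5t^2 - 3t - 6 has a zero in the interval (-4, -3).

No.

The endpoint values f(-4) = -138 and f(-3) = -69 are both negative. Claim: f(t) < 0 for every t in (-4, -3).
Shift to the endpoint -3: with t = -3 − u (0 < u < 1), one computes f(-3 − u) = -u^3 - 14u^2 - 54u - 69.
All 4 nonzero coefficients of this polynomial in u are negative; hence for u > 0 the value is a sum of negative terms (the constant -69 among them).
So f is strictly negative on (-4, -3); no root exists in the interval.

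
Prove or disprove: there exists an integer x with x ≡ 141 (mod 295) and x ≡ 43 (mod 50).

No, no such integer exists.

gcd(295, 50) = 5. If x ≡ 141 (mod 295) and x ≡ 43 (mod 50), then x ≡ 141 (mod 5) and x ≡ 43 (mod 5).
But 141 mod 5 = 1 while 43 mod 5 = 3, a contradiction.
Therefore no such x exists.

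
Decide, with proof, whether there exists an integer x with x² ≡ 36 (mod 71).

x = 65

Take x = 65. Then 65² = 4225 = 59·71 + 36, so 65² ≡ 36 (mod 71).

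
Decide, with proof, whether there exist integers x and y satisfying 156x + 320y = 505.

No, no such integers exist.

gcd(156, 320) = 4, so every integer of the form 156x + 320y is a multiple of 4.
However 505 leaves remainder 1 on division by 4.
Therefore 156x + 320y = 505 has no solution in integers.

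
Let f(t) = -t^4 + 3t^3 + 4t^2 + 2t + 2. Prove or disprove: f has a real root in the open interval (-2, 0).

Yes, f has a root in the interval.

f(-2) = -26 and f(0) = 2, which have opposite signs.
f is continuous everywhere (it is a polynomial), in particular on [-2, 0].
By the Intermediate Value Theorem f must vanish at some point of (-2, 0).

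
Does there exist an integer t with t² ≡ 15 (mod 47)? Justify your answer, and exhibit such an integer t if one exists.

47 is prime, so by Euler's criterion 15 is a square mod 47 iff 15^((47−1)/2) = 15^23 ≡ 1 (mod 47).
Repeated squaring mod 47: 15^2 = 225 ≡ 37; 15^4 ≡ 37² = 1369 ≡ 6; 15^8 ≡ 6² = 36 ≡ 36; 15^16 ≡ 36² = 1296 ≡ 27.
Since 23 = 16 + 4 + 2 + 1, 15^23 ≡ 27 · 6 · 37 · 15; multiplying out mod 47: 27·6 = 162 ≡ 21, then 21·37 = 777 ≡ 25, then 25·15 = 375 ≡ 46. Thus 15^23 ≡ 46 ≡ −1 (mod 47).
The value −1 means 15 is a non-residue modulo 47, so t² ≡ 15 (mod 47) is impossible.

No, no such integer exists.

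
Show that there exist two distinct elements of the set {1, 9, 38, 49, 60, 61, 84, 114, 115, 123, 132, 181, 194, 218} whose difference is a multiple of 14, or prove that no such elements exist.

No, no such pair exists.

Reduce each element modulo 14: 1↦1, 9↦9, 38↦10, 49↦7, 60↦4, 61↦5, 84↦0, 114↦2, 115↦3, 123↦11, 132↦6, 181↦13, 194↦12, 218↦8.
All 14 residues are distinct, so no two elements differ by a multiple of 14.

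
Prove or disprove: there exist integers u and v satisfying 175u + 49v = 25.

There are no such integers.

Both 175 and 49 are divisible by gcd(175, 49) = 7, hence so is any combination 175u + 49v.
But 25 is not a multiple of 7 (it leaves remainder 4).
Therefore 175u + 49v = 25 has no solution in integers.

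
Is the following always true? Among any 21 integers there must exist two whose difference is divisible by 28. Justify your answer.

Try 21 consecutive integers, 10, 11, …, 30. Their remainders mod 28 are 10, 11, 12, 13, 14, 15, 16, 17, 18, 19, 20, 21, 22, 23, 24, 25, 26, 27, 0, 1, 2 — pairwise different, as any 21 ≤ 28 consecutive integers have distinct residues.
Any two of them differ by at most 20 < 28 and by at least 1, so no difference is a multiple of 28.

No; for instance {10, 11, 12, 13, 14, 15, 16, 17, 18, 19, 20, 21, 22, 23, 24, 25, 26, 27, 28, 29, 30} is a counterexample.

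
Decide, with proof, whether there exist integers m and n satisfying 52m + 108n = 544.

Every value of 52m + 108n is a multiple of gcd(52, 108) = 4; since 4 ∣ 544, solutions exist.
Dividing through by 4 reduces the equation to 13m + 27n = 136.
Run the Euclidean algorithm on 27 and 13: 27 = 2·13 + 1, 13 = 13·1 + 0.
Working back up the chain: 1 = 27 − 2·13. So 13·(-2) + 27·1 = 1.
Scaling by 136 gives the particular solution (m, n) = (-272, 136).
Shifting by a multiple of (27, −13) keeps it a solution: m = -272 + 11·27 = 25, n = 136 − 11·13 = -7.
Indeed 52·25 + 108·(-7) = 1300 − 756 = 544.

m = 25, n = -7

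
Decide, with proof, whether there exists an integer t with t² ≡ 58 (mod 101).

Take t = 19. Then 19² = 361 = 3·101 + 58, so 19² ≡ 58 (mod 101).

t = 19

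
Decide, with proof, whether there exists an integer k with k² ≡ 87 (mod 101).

k = 84

k = 84 works: 84² = 7056, and 7056 − 87 = 6969 = 69·101.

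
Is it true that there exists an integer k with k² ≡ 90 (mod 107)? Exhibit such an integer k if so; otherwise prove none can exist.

k = 82

Take k = 82. Then 82² = 6724 = 62·107 + 90, so 82² ≡ 90 (mod 107).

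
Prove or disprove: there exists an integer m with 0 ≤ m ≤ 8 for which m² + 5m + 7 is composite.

m = 7

At m = 7: 7² + 5·7 + 7 = 91 = 7·13, which is composite.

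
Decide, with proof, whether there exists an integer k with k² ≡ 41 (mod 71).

There is no such integer.

Apply Euler's criterion with the prime 71: 41 is a quadratic residue iff 41^35 ≡ 1 (mod 71), and a non-residue iff it is ≡ −1.
Repeated squaring mod 71: 41^2 = 1681 ≡ 48; 41^4 ≡ 48² = 2304 ≡ 32; 41^8 ≡ 32² = 1024 ≡ 30; 41^16 ≡ 30² = 900 ≡ 48; 41^32 ≡ 48² = 2304 ≡ 32.
Since 35 = 32 + 2 + 1, 41^35 ≡ 32 · 48 · 41; multiplying out mod 71: 32·48 = 1536 ≡ 45, then 45·41 = 1845 ≡ 70. Thus 41^35 ≡ 70 ≡ −1 (mod 71).
By Euler's criterion 41 is a quadratic non-residue mod 71: no k satisfies k² ≡ 41 (mod 71).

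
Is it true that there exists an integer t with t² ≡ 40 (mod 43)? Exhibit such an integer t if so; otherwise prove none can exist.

t = 30

t = 30 works: 30² = 900, and 900 − 40 = 860 = 20·43.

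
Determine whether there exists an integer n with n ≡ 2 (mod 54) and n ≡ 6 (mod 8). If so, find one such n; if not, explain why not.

n = 110

gcd(54, 8) = 2. A simultaneous solution exists iff 2 ≡ 6 (mod 2); here 2 mod 2 = 0 = 6 mod 2, so it does.
The integers ≡ 2 (mod 54) are 2, 56, 110, …; their remainders mod 8 are 2, 0, 6, so n = 110 is the first that is ≡ 6 (mod 8).
Indeed 110 ≡ 2 (mod 54) and 110 ≡ 6 (mod 8).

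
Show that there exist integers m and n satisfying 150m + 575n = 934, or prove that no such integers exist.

gcd(150, 575) = 25, so every integer of the form 150m + 575n is a multiple of 25.
But 934 is not a multiple of 25 (it leaves remainder 9).
Therefore 150m + 575n = 934 has no solution in integers.

There are no such integers.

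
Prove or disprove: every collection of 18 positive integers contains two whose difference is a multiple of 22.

No; for instance {49, 50, 51, 52, 53, 54, 55, 56, 57, 58, 59, 60, 61, 62, 63, 64, 65, 66} is a counterexample.

Consider the 18 integers 49, 50, …, 66. They lie in distinct residue classes modulo 22, since 18 ≤ 22.
No two share a residue, so no pair has difference divisible by 22; the claim fails for this set.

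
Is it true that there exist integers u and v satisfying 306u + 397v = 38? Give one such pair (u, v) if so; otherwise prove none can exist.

u = 161, v = -124

306 and 397 are coprime, so 306u + 397v ranges over all of ℤ.
Run the Euclidean algorithm on 397 and 306: 397 = 1·306 + 91, 306 = 3·91 + 33, 91 = 2·33 + 25, 33 = 1·25 + 8, 25 = 3·8 + 1, 8 = 8·1 + 0.
Unwinding: 1 = 25 − 3·8 = 25 − 3·(33 − 1·25) = −3·33 + 4·25 = −3·33 + 4·(91 − 2·33) = 4·91 − 11·33 = 4·91 − 11·(306 − 3·91) = −11·306 + 37·91 = −11·306 + 37·(397 − 1·306) = 37·397 − 48·306, i.e. 306·(-48) + 397·37 = 1.
Scaling by 38 gives the particular solution (u, v) = (-1824, 1406).
Adding 5·397 to u and subtracting 5·306 from v gives the tidier solution (161, -124).
Check: 306·161 + 397·(-124) = 49266 − 49228 = 38. ✓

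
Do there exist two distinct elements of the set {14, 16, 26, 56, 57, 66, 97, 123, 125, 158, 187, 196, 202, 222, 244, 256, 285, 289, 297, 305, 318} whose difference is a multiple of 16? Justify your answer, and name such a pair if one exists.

Reduce each element mod 16: 14↦14, 16↦0, 26↦10, 56↦8, 57↦9, 66↦2, 97↦1, 123↦11, 125↦13, 158↦14, 187↦11, 196↦4, 202↦10, 222↦14, 244↦4, 256↦0, 285↦13, 289↦1, 297↦9, 305↦1, 318↦14. The residue 14 repeats (at 14 and 158), and 158 − 14 = 144 = 9·16.

Yes: 14 and 158.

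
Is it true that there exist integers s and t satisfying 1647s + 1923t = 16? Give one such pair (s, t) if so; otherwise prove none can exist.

There are no such integers.

gcd(1647, 1923) = 3, so every integer of the form 1647s + 1923t is a multiple of 3.
However 16 leaves remainder 1 on division by 3.
So the equation is unsolvable over ℤ.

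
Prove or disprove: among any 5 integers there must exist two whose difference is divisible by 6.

No; for instance {17, 18, 19, 20, 21} is a counterexample.

Take the 5 consecutive integers 17, 18, …, 21: their residues mod 6 are all distinct because 5 ≤ 6.
Any two of them differ by at most 4 < 6 and by at least 1, so no difference is a multiple of 6.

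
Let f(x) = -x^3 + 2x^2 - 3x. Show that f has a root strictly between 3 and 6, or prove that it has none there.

No.

Evaluate at the endpoints: f(3) = -18, f(6) = -162 — same sign (negative).
The derivative f'(x) = -3x^2 + 4x - 3 is a quadratic with discriminant 4² − 4·(-3)·(-3) = -20 < 0; it never vanishes, so it is always negative (sign of the leading coefficient).
So f is strictly decreasing; between 3 and 6 its values lie between f(3) = -18 and f(6) = -162, all negative. Therefore f has no root in (3, 6).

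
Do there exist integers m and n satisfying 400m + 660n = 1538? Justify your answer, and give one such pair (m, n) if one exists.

No such integers exist.

gcd(400, 660) = 20, so every integer of the form 400m + 660n is a multiple of 20.
But 1538 = 20·76 + 18, so 20 ∤ 1538.
Therefore 400m + 660n = 1538 has no solution in integers.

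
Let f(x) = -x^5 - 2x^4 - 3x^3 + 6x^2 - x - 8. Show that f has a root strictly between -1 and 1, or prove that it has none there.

f(-1) = 1 and f(1) = -9, which have opposite signs.
Since f is a polynomial it is continuous on [-1, 1].
By the Intermediate Value Theorem f must vanish at some point of (-1, 1).

Yes, f has a root in the interval.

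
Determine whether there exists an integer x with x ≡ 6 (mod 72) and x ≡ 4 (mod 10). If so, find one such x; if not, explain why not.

gcd(72, 10) = 2. A simultaneous solution exists iff 6 ≡ 4 (mod 2); here 6 mod 2 = 0 = 4 mod 2, so it does.
List candidates x ≡ 6 (mod 72): 6, 78, 150, 222, 294. Modulo 10 these are 6, 8, 0, 2, 4; 294 gives 4 as required.
Check: 294 mod 72 = 6, 294 mod 10 = 4. ✓

x = 294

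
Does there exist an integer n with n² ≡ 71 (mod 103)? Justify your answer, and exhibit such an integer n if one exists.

No, no such integer exists.

103 is prime, so by Euler's criterion 71 is a square mod 103 iff 71^((103−1)/2) = 71^51 ≡ 1 (mod 103).
Repeated squaring mod 103: 71^2 = 5041 ≡ 97; 71^4 ≡ 97² = 9409 ≡ 36; 71^8 ≡ 36² = 1296 ≡ 60; 71^16 ≡ 60² = 3600 ≡ 98; 71^32 ≡ 98² = 9604 ≡ 25.
Since 51 = 32 + 16 + 2 + 1, 71^51 ≡ 25 · 98 · 97 · 71; multiplying out mod 103: 25·98 = 2450 ≡ 81, then 81·97 = 7857 ≡ 29, then 29·71 = 2059 ≡ 102. Thus 71^51 ≡ 102 ≡ −1 (mod 103).
The value −1 means 71 is a non-residue modulo 103, so n² ≡ 71 (mod 103) is impossible.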